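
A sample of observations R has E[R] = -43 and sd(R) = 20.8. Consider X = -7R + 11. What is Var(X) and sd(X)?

Var(X) = 21199.36, sd(X) = 145.6

X = -7R + 11 is linear with a = -7, b = 11.
Var(R) = 20.8² = 432.64.
Var(X) = a²·Var(R) = (-7)²·432.64 = 21199.36 (the additive constant 11 does not affect variance).
sd(X) = |a|·sd(R) = |-7|·20.8 = 145.6.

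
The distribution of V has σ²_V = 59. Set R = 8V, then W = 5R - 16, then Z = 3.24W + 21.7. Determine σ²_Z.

σ²_Z = 990973.44

σ²_R = 8²·59 = 3776.
σ²_W = 5²·3776 = 94400.
σ²_Z = 3.24²·94400 = 990973.44.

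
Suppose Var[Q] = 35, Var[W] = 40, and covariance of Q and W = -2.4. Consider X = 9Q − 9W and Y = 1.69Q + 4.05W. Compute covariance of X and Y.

covariance of X and Y = -976.626

By bilinearity, covariance of X and Y = ac·Var[Q] + bd·Var[W] + (ad+bc)·covariance of Q and W, with a=9, b=-9, c=1.69, d=4.05.
ac·Var[Q] = 9·1.69·35 = 532.35
bd·Var[W] = (-9)·4.05·40 = -1458
(ad+bc)·covariance of Q and W = (21.24)·(-2.4) = -50.976
covariance of X and Y = 532.35 + (-1458) + (-50.976) = -976.626.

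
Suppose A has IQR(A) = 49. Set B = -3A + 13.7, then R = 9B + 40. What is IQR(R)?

IQR(B) = |-3|·49 = 147.
IQR(R) = |9|·147 = 1323.

IQR(R) = 1323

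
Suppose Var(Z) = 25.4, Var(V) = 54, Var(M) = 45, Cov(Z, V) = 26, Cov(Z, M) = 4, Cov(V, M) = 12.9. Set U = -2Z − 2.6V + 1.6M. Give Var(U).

Var(U) = 719.312

Var(U) = a²·Var(Z) + b²·Var(V) + c²·Var(M) + 2ab·Cov(Z, V) + 2ac·Cov(Z, M) + 2bc·Cov(V, M), with a = -2, b = -2.6, c = 1.6.
= 101.6 + 365.04 + 115.2 + 270.4 + (-25.6) + (-107.328)
= 719.312.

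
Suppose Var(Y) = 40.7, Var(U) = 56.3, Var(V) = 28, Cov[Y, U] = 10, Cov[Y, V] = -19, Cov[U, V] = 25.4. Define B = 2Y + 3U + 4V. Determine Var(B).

Var(B) = a²·Var(Y) + b²·Var(U) + c²·Var(V) + 2ab·Cov[Y, U] + 2ac·Cov[Y, V] + 2bc·Cov[U, V], with a = 2, b = 3, c = 4.
= 162.8 + 506.7 + 448 + 120 + (-304) + 609.6
= 1543.1.

Var(B) = 1543.1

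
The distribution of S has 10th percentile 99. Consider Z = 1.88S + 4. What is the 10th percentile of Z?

Since a = 1.88 > 0 the transformation is increasing, so the 10th percentile of Z = a·(P_{10} of S) + b = 1.88·99 + 4 = 190.12.

10th percentile of Z = 190.12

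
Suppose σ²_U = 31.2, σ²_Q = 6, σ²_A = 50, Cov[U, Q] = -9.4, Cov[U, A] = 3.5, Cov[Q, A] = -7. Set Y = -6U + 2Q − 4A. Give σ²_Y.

σ²_Y = a²·σ²_U + b²·σ²_Q + c²·σ²_A + 2ab·Cov[U, Q] + 2ac·Cov[U, A] + 2bc·Cov[Q, A], with a = -6, b = 2, c = -4.
= 1123.2 + 24 + 800 + 225.6 + 168 + 112
= 2452.8.

σ²_Y = 2452.8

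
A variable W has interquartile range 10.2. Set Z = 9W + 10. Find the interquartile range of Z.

Under Z = aW + b, IQR(Z) = |a|·IQR(W) = |9|·10.2 = 91.8 (shifts cancel; spread scales by |a|).

IQR(Z) = 91.8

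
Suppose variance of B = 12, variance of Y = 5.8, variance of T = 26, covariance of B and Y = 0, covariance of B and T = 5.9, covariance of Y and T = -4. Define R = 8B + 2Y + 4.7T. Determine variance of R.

variance of R = a²·variance of B + b²·variance of Y + c²·variance of T + 2ab·covariance of B and Y + 2ac·covariance of B and T + 2bc·covariance of Y and T, with a = 8, b = 2, c = 4.7.
= 768 + 23.2 + 574.34 + 0 + 443.68 + (-75.2)
= 1734.02.

variance of R = 1734.02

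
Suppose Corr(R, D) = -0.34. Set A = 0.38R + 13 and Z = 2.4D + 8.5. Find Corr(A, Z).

Corr(A, Z) = -0.34

Linear rescalings preserve correlation up to sign; here the slopes 0.38 and 2.4 have the same sign, so Corr(A, Z) = Corr(R, D) = -0.34.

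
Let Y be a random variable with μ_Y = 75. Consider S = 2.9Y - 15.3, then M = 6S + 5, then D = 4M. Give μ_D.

μ_D = 4872.8

μ_S = 2.9·75 + (-15.3) = 202.2.
μ_M = 6·202.2 + 5 = 1218.2.
μ_D = 4·1218.2 = 4872.8.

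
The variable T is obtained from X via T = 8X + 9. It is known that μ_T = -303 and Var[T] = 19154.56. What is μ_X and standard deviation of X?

μ_X = -39, standard deviation of X = 17.3

From T = 8X + 9: μ_T = a·μ_X + b, so μ_X = (μ_T − b)/a = (-303 − 9)/8 = -39.
standard deviation of T = √19154.56 = 138.4.
standard deviation of T = |a|·standard deviation of X, so standard deviation of X = 138.4/|8| = 17.3.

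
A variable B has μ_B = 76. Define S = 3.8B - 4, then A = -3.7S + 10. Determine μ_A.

μ_A = -1043.76

μ_S = 3.8·76 + (-4) = 284.8.
μ_A = (-3.7)·284.8 + 10 = -1043.76.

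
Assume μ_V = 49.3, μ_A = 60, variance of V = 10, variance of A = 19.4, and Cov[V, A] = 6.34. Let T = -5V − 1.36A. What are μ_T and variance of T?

μ_T = -328.1, variance of T = 372.10624

μ_T = (-5)·μ_V + (-1.36)·μ_A = (-5)·49.3 + (-1.36)·60 = -328.1.
variance of T = a²·variance of V + b²·variance of A + 2ab·Cov[V, A] with a = -5, b = -1.36.
= (-5)²·10 + (-1.36)²·19.4 + 2·(-5)·(-1.36)·6.34
= 250 + 35.88224 + 86.224 = 372.10624.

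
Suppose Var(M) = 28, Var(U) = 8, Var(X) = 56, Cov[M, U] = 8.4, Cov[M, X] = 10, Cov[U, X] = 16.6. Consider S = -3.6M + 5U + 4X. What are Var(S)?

Var(S) = 1532.48

Var(S) = a²·Var(M) + b²·Var(U) + c²·Var(X) + 2ab·Cov[M, U] + 2ac·Cov[M, X] + 2bc·Cov[U, X], with a = -3.6, b = 5, c = 4.
= 362.88 + 200 + 896 + (-302.4) + (-288) + 664
= 1532.48.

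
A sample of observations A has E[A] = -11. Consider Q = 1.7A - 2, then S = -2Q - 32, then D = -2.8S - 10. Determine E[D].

E[D] = -36.32

E[Q] = 1.7·(-11) + (-2) = -20.7.
E[S] = (-2)·(-20.7) + (-32) = 9.4.
E[D] = (-2.8)·9.4 + (-10) = -36.32.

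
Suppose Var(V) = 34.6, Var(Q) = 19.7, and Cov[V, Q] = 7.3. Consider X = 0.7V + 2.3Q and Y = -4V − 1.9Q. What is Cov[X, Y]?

Cov[X, Y] = -259.838

By bilinearity, Cov[X, Y] = ac·Var(V) + bd·Var(Q) + (ad+bc)·Cov[V, Q], with a=0.7, b=2.3, c=-4, d=-1.9.
ac·Var(V) = 0.7·(-4)·34.6 = -96.88
bd·Var(Q) = 2.3·(-1.9)·19.7 = -86.089
(ad+bc)·Cov[V, Q] = (-10.53)·7.3 = -76.869
Cov[X, Y] = -96.88 + (-86.089) + (-76.869) = -259.838.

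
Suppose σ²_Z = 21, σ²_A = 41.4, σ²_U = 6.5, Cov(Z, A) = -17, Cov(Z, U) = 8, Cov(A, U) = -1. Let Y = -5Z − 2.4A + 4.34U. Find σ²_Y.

σ²_Y = 151.5274

σ²_Y = a²·σ²_Z + b²·σ²_A + c²·σ²_U + 2ab·Cov(Z, A) + 2ac·Cov(Z, U) + 2bc·Cov(A, U), with a = -5, b = -2.4, c = 4.34.
= 525 + 238.464 + 122.4314 + (-408) + (-347.2) + 20.832
= 151.5274.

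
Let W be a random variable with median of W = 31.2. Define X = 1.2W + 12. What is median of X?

A linear map preserves order up to sign, so median of X = a·median of W + b = 1.2·31.2 + 12 = 49.44.

median of X = 49.44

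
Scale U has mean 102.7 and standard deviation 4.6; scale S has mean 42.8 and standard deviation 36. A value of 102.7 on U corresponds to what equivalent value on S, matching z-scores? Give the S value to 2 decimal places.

S = 42.80

z = (102.7 − 102.7)/4.6 = 0.
S = 42.8 + z·36 = 42.8 + (102.7 − 102.7)·36/4.6 = 42.80.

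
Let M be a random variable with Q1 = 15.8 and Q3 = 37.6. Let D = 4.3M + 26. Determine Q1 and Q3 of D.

a = 4.3 > 0: Q1(D) = a·Q1(M)+b = 93.94, Q3(D) = a·Q3(M)+b = 187.68.

Q1(D) = 93.94, Q3(D) = 187.68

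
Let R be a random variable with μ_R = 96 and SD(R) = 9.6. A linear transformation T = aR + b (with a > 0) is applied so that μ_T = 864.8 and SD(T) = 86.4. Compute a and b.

a = 9, b = 0.8

SD(T) = a·SD(R) (a > 0), so a = 86.4/9.6 = 9.
μ_T = a·μ_R + b, so b = 864.8 − 9·96 = 0.8.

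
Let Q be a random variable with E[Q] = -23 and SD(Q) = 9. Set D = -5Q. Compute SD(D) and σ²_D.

D = -5Q is linear with a = -5, b = 0.
SD(D) = |a|·SD(Q) = |-5|·9 = 45.
σ²_Q = 9² = 81.
σ²_D = a²·σ²_Q = (-5)²·81 = 2025.

SD(D) = 45, σ²_D = 2025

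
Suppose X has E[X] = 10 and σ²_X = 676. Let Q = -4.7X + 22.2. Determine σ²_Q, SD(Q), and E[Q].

σ²_Q = 14932.84, SD(Q) = 122.2, E[Q] = -24.8

Q = -4.7X + 22.2 is linear with a = -4.7, b = 22.2.
σ²_Q = a²·σ²_X = (-4.7)²·676 = 14932.84 (the additive constant 22.2 does not affect variance).
SD(X) = √676 = 26.
SD(Q) = |a|·SD(X) = |-4.7|·26 = 122.2.
E[Q] = a·E[X] + b = (-4.7)·10 + 22.2 = -24.8.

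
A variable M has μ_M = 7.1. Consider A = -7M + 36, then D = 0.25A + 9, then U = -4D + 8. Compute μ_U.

μ_A = (-7)·7.1 + 36 = -13.7.
μ_D = 0.25·(-13.7) + 9 = 5.575.
μ_U = (-4)·5.575 + 8 = -14.3.

μ_U = -14.3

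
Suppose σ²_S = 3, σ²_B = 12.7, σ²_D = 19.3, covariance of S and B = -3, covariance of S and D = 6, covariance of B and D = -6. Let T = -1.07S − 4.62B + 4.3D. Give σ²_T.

σ²_T = a²·σ²_S + b²·σ²_B + c²·σ²_D + 2ab·covariance of S and B + 2ac·covariance of S and D + 2bc·covariance of B and D, with a = -1.07, b = -4.62, c = 4.3.
= 3.4347 + 271.07388 + 356.857 + (-29.6604) + (-55.212) + 238.392
= 784.88518.

σ²_T = 784.88518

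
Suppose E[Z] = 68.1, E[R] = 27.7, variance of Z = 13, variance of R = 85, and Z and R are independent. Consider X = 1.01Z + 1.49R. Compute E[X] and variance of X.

E[X] = 110.054, variance of X = 201.9698

E[X] = 1.01·E[Z] + 1.49·E[R] = 1.01·68.1 + 1.49·27.7 = 110.054.
variance of X = a²·variance of Z + b²·variance of R + 2ab·Cov[Z, R] with a = 1.01, b = 1.49.
Independence gives Cov[Z, R] = 0.
= 1.01²·13 + 1.49²·85 + 2·1.01·1.49·0
= 13.2613 + 188.7085 + 0 = 201.9698.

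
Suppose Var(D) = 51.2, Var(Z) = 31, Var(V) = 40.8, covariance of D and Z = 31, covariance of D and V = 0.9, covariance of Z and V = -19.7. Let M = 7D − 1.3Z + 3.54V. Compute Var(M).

Var(M) = 2734.20208

Var(M) = a²·Var(D) + b²·Var(Z) + c²·Var(V) + 2ab·covariance of D and Z + 2ac·covariance of D and V + 2bc·covariance of Z and V, with a = 7, b = -1.3, c = 3.54.
= 2508.8 + 52.39 + 511.28928 + (-564.2) + 44.604 + 181.3188
= 2734.20208.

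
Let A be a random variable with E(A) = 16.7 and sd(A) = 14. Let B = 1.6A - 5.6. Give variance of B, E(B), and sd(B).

variance of B = 501.76, E(B) = 21.12, sd(B) = 22.4

B = 1.6A - 5.6 is linear with a = 1.6, b = -5.6.
variance of A = 14² = 196.
variance of B = a²·variance of A = 1.6²·196 = 501.76 (the additive constant -5.6 does not affect variance).
E(B) = a·E(A) + b = 1.6·16.7 + (-5.6) = 21.12.
sd(B) = |a|·sd(A) = |1.6|·14 = 22.4.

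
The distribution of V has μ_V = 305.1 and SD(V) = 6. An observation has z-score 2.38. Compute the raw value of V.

V = μ_V + z·SD(V) = 305.1 + 2.38·6 = 319.38.

V = 319.38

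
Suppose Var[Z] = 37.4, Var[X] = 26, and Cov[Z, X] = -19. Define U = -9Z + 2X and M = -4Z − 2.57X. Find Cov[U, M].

By bilinearity, Cov[U, M] = ac·Var[Z] + bd·Var[X] + (ad+bc)·Cov[Z, X], with a=-9, b=2, c=-4, d=-2.57.
ac·Var[Z] = (-9)·(-4)·37.4 = 1346.4
bd·Var[X] = 2·(-2.57)·26 = -133.64
(ad+bc)·Cov[Z, X] = (15.13)·(-19) = -287.47
Cov[U, M] = 1346.4 + (-133.64) + (-287.47) = 925.29.

Cov[U, M] = 925.29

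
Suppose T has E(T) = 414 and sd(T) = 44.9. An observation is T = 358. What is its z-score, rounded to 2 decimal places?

z = (T − E(T)) / sd(T) = (358 − 414) / 44.9 ≈ -1.25.

z = -1.25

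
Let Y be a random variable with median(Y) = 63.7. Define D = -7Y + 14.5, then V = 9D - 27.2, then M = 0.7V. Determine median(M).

median(M) = -2736.86

median(D) = (-7)·63.7 + 14.5 = -431.4.
median(V) = 9·(-431.4) + (-27.2) = -3909.8.
median(M) = 0.7·(-3909.8) = -2736.86.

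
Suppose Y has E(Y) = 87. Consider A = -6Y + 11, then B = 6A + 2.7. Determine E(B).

E(B) = -3063.3

E(A) = (-6)·87 + 11 = -511.
E(B) = 6·(-511) + 2.7 = -3063.3.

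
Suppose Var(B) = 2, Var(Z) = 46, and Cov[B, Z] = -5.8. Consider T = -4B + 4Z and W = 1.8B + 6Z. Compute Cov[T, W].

Cov[T, W] = 1187.04

By bilinearity, Cov[T, W] = ac·Var(B) + bd·Var(Z) + (ad+bc)·Cov[B, Z], with a=-4, b=4, c=1.8, d=6.
ac·Var(B) = (-4)·1.8·2 = -14.4
bd·Var(Z) = 4·6·46 = 1104
(ad+bc)·Cov[B, Z] = (-16.8)·(-5.8) = 97.44
Cov[T, W] = -14.4 + 1104 + 97.44 = 1187.04.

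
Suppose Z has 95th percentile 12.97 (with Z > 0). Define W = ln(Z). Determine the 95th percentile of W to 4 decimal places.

95th percentile of W = 2.5626

ln(Z) is increasing, so P_{95}(W) = g(P_{95}(Z)) ≈ 2.5626.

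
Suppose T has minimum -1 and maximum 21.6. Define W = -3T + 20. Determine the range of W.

Range of T = 21.6 − (-1) = 22.6.
Range(W) = |a|·Range(T) = |-3|·22.6 = 67.8.

Range(W) = 67.8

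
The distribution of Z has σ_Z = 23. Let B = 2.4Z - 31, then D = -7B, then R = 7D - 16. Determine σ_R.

σ_R = 2704.8

σ_B = |2.4|·23 = 55.2.
σ_D = |-7|·55.2 = 386.4.
σ_R = |7|·386.4 = 2704.8.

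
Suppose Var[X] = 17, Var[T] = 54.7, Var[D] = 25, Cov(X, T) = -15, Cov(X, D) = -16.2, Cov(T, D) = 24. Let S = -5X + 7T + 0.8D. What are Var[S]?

Var[S] = a²·Var[X] + b²·Var[T] + c²·Var[D] + 2ab·Cov(X, T) + 2ac·Cov(X, D) + 2bc·Cov(T, D), with a = -5, b = 7, c = 0.8.
= 425 + 2680.3 + 16 + 1050 + 129.6 + 268.8
= 4569.7.

Var[S] = 4569.7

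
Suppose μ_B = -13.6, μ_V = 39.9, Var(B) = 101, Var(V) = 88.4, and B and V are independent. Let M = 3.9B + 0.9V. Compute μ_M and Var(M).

μ_M = -17.13, Var(M) = 1607.814

μ_M = 3.9·μ_B + 0.9·μ_V = 3.9·(-13.6) + 0.9·39.9 = -17.13.
Var(M) = a²·Var(B) + b²·Var(V) + 2ab·Cov(B, V) with a = 3.9, b = 0.9.
Independence gives Cov(B, V) = 0.
= 3.9²·101 + 0.9²·88.4 + 2·3.9·0.9·0
= 1536.21 + 71.604 + 0 = 1607.814.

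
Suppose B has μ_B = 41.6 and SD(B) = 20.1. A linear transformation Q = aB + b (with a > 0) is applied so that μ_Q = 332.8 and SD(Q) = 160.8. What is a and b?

a = 8, b = 0

SD(Q) = a·SD(B) (a > 0), so a = 160.8/20.1 = 8.
μ_Q = a·μ_B + b, so b = 332.8 − 8·41.6 = 0.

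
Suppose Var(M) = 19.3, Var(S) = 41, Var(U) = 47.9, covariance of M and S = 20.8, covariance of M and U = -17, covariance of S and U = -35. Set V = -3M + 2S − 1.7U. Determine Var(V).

Var(V) = 291.131

Var(V) = a²·Var(M) + b²·Var(S) + c²·Var(U) + 2ab·covariance of M and S + 2ac·covariance of M and U + 2bc·covariance of S and U, with a = -3, b = 2, c = -1.7.
= 173.7 + 164 + 138.431 + (-249.6) + (-173.4) + 238
= 291.131.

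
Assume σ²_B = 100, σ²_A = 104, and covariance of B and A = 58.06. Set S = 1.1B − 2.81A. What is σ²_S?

σ²_S = 583.26748

σ²_S = a²·σ²_B + b²·σ²_A + 2ab·covariance of B and A with a = 1.1, b = -2.81.
= 1.1²·100 + (-2.81)²·104 + 2·1.1·(-2.81)·58.06
= 121 + 821.1944 + (-358.92692) = 583.26748.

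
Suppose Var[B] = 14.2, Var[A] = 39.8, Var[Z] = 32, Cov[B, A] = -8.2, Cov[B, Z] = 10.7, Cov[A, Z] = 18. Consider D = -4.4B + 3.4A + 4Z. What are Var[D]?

Var[D] = a²·Var[B] + b²·Var[A] + c²·Var[Z] + 2ab·Cov[B, A] + 2ac·Cov[B, Z] + 2bc·Cov[A, Z], with a = -4.4, b = 3.4, c = 4.
= 274.912 + 460.088 + 512 + 245.344 + (-376.64) + 489.6
= 1605.304.

Var[D] = 1605.304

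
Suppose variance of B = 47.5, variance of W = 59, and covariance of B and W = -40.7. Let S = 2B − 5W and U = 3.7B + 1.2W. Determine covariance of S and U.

covariance of S and U = 652.77

By bilinearity, covariance of S and U = ac·variance of B + bd·variance of W + (ad+bc)·covariance of B and W, with a=2, b=-5, c=3.7, d=1.2.
ac·variance of B = 2·3.7·47.5 = 351.5
bd·variance of W = (-5)·1.2·59 = -354
(ad+bc)·covariance of B and W = (-16.1)·(-40.7) = 655.27
covariance of S and U = 351.5 + (-354) + 655.27 = 652.77.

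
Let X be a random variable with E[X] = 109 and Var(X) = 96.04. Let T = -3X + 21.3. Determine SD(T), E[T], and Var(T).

SD(T) = 29.4, E[T] = -305.7, Var(T) = 864.36

T = -3X + 21.3 is linear with a = -3, b = 21.3.
SD(X) = √96.04 = 9.8.
SD(T) = |a|·SD(X) = |-3|·9.8 = 29.4.
E[T] = a·E[X] + b = (-3)·109 + 21.3 = -305.7.
Var(T) = a²·Var(X) = (-3)²·96.04 = 864.36 (the additive constant 21.3 does not affect variance).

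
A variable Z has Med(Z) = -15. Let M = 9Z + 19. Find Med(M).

Med(M) = -116

A linear map preserves order up to sign, so Med(M) = a·Med(Z) + b = 9·(-15) + 19 = -116.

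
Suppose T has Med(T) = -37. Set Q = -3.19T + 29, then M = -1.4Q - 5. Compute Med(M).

Med(M) = -210.842

Med(Q) = (-3.19)·(-37) + 29 = 147.03.
Med(M) = (-1.4)·147.03 + (-5) = -210.842.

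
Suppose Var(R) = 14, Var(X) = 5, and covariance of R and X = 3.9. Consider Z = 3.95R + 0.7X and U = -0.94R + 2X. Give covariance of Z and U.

covariance of Z and U = -16.7382

By bilinearity, covariance of Z and U = ac·Var(R) + bd·Var(X) + (ad+bc)·covariance of R and X, with a=3.95, b=0.7, c=-0.94, d=2.
ac·Var(R) = 3.95·(-0.94)·14 = -51.982
bd·Var(X) = 0.7·2·5 = 7
(ad+bc)·covariance of R and X = (7.242)·3.9 = 28.2438
covariance of Z and U = -51.982 + 7 + 28.2438 = -16.7382.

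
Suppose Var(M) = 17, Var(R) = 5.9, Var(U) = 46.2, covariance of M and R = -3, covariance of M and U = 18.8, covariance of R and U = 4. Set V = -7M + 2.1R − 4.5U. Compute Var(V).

Var(V) = 2991.569

Var(V) = a²·Var(M) + b²·Var(R) + c²·Var(U) + 2ab·covariance of M and R + 2ac·covariance of M and U + 2bc·covariance of R and U, with a = -7, b = 2.1, c = -4.5.
= 833 + 26.019 + 935.55 + 88.2 + 1184.4 + (-75.6)
= 2991.569.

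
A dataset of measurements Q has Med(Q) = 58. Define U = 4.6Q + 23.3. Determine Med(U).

Med(U) = 290.1

A linear map preserves order up to sign, so Med(U) = a·Med(Q) + b = 4.6·58 + 23.3 = 290.1.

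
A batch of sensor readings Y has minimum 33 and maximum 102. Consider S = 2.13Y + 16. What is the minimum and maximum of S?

a = 2.13 > 0, so min(S) = a·min(Y)+b = 2.13·33 + 16 = 86.29 and max(S) = 2.13·102 + 16 = 233.26.

min(S) = 86.29, max(S) = 233.26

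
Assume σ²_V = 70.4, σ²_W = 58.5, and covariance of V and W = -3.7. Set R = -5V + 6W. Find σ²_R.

σ²_R = a²·σ²_V + b²·σ²_W + 2ab·covariance of V and W with a = -5, b = 6.
= (-5)²·70.4 + 6²·58.5 + 2·(-5)·6·(-3.7)
= 1760 + 2106 + 222 = 4088.

σ²_R = 4088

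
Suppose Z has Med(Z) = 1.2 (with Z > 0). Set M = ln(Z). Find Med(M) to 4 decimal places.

Med(M) = 0.1823

ln(Z) is monotone on this domain, so Med(M) = ln(1.2) ≈ 0.1823.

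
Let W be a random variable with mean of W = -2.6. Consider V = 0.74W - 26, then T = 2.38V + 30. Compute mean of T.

mean of V = 0.74·(-2.6) + (-26) = -27.924.
mean of T = 2.38·(-27.924) + 30 = -36.45912.

mean of T = -36.45912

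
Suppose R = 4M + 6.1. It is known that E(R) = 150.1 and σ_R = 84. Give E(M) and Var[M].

From R = 4M + 6.1: E(R) = a·E(M) + b, so E(M) = (E(R) − b)/a = (150.1 − 6.1)/4 = 36.
Var[R] = 84² = 7056.
Var[R] = a²·Var[M], so Var[M] = 7056/4² = 441.

E(M) = 36, Var[M] = 441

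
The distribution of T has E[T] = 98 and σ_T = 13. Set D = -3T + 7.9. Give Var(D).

Var(D) = 1521

D = -3T + 7.9 is linear with a = -3, b = 7.9.
Var(T) = 13² = 169.
Var(D) = a²·Var(T) = (-3)²·169 = 1521 (the additive constant 7.9 does not affect variance).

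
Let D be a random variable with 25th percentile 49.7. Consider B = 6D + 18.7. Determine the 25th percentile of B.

Since a = 6 > 0 the transformation is increasing, so the 25th percentile of B = a·(P_{25} of D) + b = 6·49.7 + 18.7 = 316.9.

25th percentile of B = 316.9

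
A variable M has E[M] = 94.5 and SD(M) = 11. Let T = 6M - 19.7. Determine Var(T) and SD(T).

Var(T) = 4356, SD(T) = 66

T = 6M - 19.7 is linear with a = 6, b = -19.7.
Var(M) = 11² = 121.
Var(T) = a²·Var(M) = 6²·121 = 4356 (the additive constant -19.7 does not affect variance).
SD(T) = |a|·SD(M) = |6|·11 = 66.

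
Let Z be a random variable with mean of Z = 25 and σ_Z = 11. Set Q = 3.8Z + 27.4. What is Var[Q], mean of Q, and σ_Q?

Var[Q] = 1747.24, mean of Q = 122.4, σ_Q = 41.8

Q = 3.8Z + 27.4 is linear with a = 3.8, b = 27.4.
Var[Z] = 11² = 121.
Var[Q] = a²·Var[Z] = 3.8²·121 = 1747.24 (the additive constant 27.4 does not affect variance).
mean of Q = a·mean of Z + b = 3.8·25 + 27.4 = 122.4.
σ_Q = |a|·σ_Z = |3.8|·11 = 41.8.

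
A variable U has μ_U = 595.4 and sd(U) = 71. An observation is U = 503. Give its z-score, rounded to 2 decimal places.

z = (U − μ_U) / sd(U) = (503 − 595.4) / 71 ≈ -1.30.

z = -1.30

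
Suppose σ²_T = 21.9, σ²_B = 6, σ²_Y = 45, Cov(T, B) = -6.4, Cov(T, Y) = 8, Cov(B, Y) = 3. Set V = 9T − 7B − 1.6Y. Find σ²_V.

σ²_V = 2826.3

σ²_V = a²·σ²_T + b²·σ²_B + c²·σ²_Y + 2ab·Cov(T, B) + 2ac·Cov(T, Y) + 2bc·Cov(B, Y), with a = 9, b = -7, c = -1.6.
= 1773.9 + 294 + 115.2 + 806.4 + (-230.4) + 67.2
= 2826.3.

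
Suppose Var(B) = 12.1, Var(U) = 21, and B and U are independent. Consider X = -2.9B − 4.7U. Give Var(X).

Var(X) = 565.651

Var(X) = a²·Var(B) + b²·Var(U) + 2ab·Cov(B, U) with a = -2.9, b = -4.7.
Independence gives Cov(B, U) = 0.
= (-2.9)²·12.1 + (-4.7)²·21 + 2·(-2.9)·(-4.7)·0
= 101.761 + 463.89 + 0 = 565.651.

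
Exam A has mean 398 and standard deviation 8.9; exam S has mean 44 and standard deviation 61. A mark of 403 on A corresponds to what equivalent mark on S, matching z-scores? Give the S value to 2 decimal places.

z = (403 − 398)/8.9 ≈ 0.5618.
S = 44 + z·61 = 44 + (403 − 398)·61/8.9 ≈ 78.27.

S = 78.27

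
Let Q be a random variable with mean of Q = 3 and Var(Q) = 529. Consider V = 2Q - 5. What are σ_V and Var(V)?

V = 2Q - 5 is linear with a = 2, b = -5.
σ_Q = √529 = 23.
σ_V = |a|·σ_Q = |2|·23 = 46.
Var(V) = a²·Var(Q) = 2²·529 = 2116 (the additive constant -5 does not affect variance).

σ_V = 46, Var(V) = 2116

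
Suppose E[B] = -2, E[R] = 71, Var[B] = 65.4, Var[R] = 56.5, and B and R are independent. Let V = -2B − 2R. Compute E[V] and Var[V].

E[V] = -138, Var[V] = 487.6

E[V] = (-2)·E[B] + (-2)·E[R] = (-2)·(-2) + (-2)·71 = -138.
Var[V] = a²·Var[B] + b²·Var[R] + 2ab·covariance of B and R with a = -2, b = -2.
Independence gives covariance of B and R = 0.
= (-2)²·65.4 + (-2)²·56.5 + 2·(-2)·(-2)·0
= 261.6 + 226 + 0 = 487.6.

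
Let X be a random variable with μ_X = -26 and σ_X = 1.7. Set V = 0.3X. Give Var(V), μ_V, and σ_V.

V = 0.3X is linear with a = 0.3, b = 0.
Var(X) = 1.7² = 2.89.
Var(V) = a²·Var(X) = 0.3²·2.89 = 0.2601.
μ_V = a·μ_X + b = 0.3·(-26) = -7.8.
σ_V = |a|·σ_X = |0.3|·1.7 = 0.51.

Var(V) = 0.2601, μ_V = -7.8, σ_V = 0.51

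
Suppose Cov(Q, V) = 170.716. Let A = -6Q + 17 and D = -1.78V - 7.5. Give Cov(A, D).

Cov(A, D) = 1823.24688

Cov(A, D) = a·c·Cov(Q, V) = (-6)·(-1.78)·170.716 = 1823.24688. Additive constants drop out.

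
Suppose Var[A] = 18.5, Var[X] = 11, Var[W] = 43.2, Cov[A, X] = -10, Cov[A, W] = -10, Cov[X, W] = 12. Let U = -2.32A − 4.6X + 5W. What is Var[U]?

Var[U] = a²·Var[A] + b²·Var[X] + c²·Var[W] + 2ab·Cov[A, X] + 2ac·Cov[A, W] + 2bc·Cov[X, W], with a = -2.32, b = -4.6, c = 5.
= 99.5744 + 232.76 + 1080 + (-213.44) + 232 + (-552)
= 878.8944.

Var[U] = 878.8944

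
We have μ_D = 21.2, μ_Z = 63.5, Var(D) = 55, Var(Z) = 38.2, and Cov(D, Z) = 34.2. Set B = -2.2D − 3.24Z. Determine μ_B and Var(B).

μ_B = (-2.2)·μ_D + (-3.24)·μ_Z = (-2.2)·21.2 + (-3.24)·63.5 = -252.38.
Var(B) = a²·Var(D) + b²·Var(Z) + 2ab·Cov(D, Z) with a = -2.2, b = -3.24.
= (-2.2)²·55 + (-3.24)²·38.2 + 2·(-2.2)·(-3.24)·34.2
= 266.2 + 401.00832 + 487.5552 = 1154.76352.

μ_B = -252.38, Var(B) = 1154.76352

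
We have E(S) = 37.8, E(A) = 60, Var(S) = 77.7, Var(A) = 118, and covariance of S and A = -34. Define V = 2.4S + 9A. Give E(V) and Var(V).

E(V) = 630.72, Var(V) = 8536.752

E(V) = 2.4·E(S) + 9·E(A) = 2.4·37.8 + 9·60 = 630.72.
Var(V) = a²·Var(S) + b²·Var(A) + 2ab·covariance of S and A with a = 2.4, b = 9.
= 2.4²·77.7 + 9²·118 + 2·2.4·9·(-34)
= 447.552 + 9558 + (-1468.8) = 8536.752.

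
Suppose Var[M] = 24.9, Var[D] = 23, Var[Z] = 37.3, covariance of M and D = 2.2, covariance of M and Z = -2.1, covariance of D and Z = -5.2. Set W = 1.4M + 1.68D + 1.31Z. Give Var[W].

Var[W] = a²·Var[M] + b²·Var[D] + c²·Var[Z] + 2ab·covariance of M and D + 2ac·covariance of M and Z + 2bc·covariance of D and Z, with a = 1.4, b = 1.68, c = 1.31.
= 48.804 + 64.9152 + 64.01053 + 10.3488 + (-7.7028) + (-22.88832)
= 157.48741.

Var[W] = 157.48741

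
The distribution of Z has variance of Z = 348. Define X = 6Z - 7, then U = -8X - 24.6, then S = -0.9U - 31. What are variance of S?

variance of S = 649451.52

variance of X = 6²·348 = 12528.
variance of U = (-8)²·12528 = 801792.
variance of S = (-0.9)²·801792 = 649451.52.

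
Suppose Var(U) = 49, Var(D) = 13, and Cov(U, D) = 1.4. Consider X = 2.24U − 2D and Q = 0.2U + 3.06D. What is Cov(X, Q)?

By bilinearity, Cov(X, Q) = ac·Var(U) + bd·Var(D) + (ad+bc)·Cov(U, D), with a=2.24, b=-2, c=0.2, d=3.06.
ac·Var(U) = 2.24·0.2·49 = 21.952
bd·Var(D) = (-2)·3.06·13 = -79.56
(ad+bc)·Cov(U, D) = (6.4544)·1.4 = 9.03616
Cov(X, Q) = 21.952 + (-79.56) + 9.03616 = -48.57184.

Cov(X, Q) = -48.57184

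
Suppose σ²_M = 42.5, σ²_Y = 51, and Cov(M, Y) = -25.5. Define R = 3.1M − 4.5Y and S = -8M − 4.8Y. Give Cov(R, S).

By bilinearity, Cov(R, S) = ac·σ²_M + bd·σ²_Y + (ad+bc)·Cov(M, Y), with a=3.1, b=-4.5, c=-8, d=-4.8.
ac·σ²_M = 3.1·(-8)·42.5 = -1054
bd·σ²_Y = (-4.5)·(-4.8)·51 = 1101.6
(ad+bc)·Cov(M, Y) = (21.12)·(-25.5) = -538.56
Cov(R, S) = -1054 + 1101.6 + (-538.56) = -490.96.

Cov(R, S) = -490.96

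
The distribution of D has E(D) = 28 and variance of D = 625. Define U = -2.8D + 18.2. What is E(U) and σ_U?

U = -2.8D + 18.2 is linear with a = -2.8, b = 18.2.
E(U) = a·E(D) + b = (-2.8)·28 + 18.2 = -60.2.
σ_D = √625 = 25.
σ_U = |a|·σ_D = |-2.8|·25 = 70.

E(U) = -60.2, σ_U = 70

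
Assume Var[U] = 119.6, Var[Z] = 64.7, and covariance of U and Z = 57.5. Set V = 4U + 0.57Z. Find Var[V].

Var[V] = a²·Var[U] + b²·Var[Z] + 2ab·covariance of U and Z with a = 4, b = 0.57.
= 4²·119.6 + 0.57²·64.7 + 2·4·0.57·57.5
= 1913.6 + 21.02103 + 262.2 = 2196.82103.

Var[V] = 2196.82103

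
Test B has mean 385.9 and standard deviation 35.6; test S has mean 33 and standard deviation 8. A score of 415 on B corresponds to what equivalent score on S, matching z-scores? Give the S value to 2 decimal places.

z = (415 − 385.9)/35.6 ≈ 0.8174.
S = 33 + z·8 = 33 + (415 − 385.9)·8/35.6 ≈ 39.54.

S = 39.54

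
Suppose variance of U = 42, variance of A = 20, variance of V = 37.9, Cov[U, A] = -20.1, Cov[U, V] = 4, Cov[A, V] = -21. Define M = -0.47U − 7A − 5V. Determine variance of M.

variance of M = 353.3198

variance of M = a²·variance of U + b²·variance of A + c²·variance of V + 2ab·Cov[U, A] + 2ac·Cov[U, V] + 2bc·Cov[A, V], with a = -0.47, b = -7, c = -5.
= 9.2778 + 980 + 947.5 + (-132.258) + 18.8 + (-1470)
= 353.3198.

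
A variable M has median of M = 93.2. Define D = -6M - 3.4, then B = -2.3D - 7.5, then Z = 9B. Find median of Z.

median of Z = 11578.32

median of D = (-6)·93.2 + (-3.4) = -562.6.
median of B = (-2.3)·(-562.6) + (-7.5) = 1286.48.
median of Z = 9·1286.48 = 11578.32.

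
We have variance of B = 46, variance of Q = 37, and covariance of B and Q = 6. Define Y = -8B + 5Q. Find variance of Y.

variance of Y = a²·variance of B + b²·variance of Q + 2ab·covariance of B and Q with a = -8, b = 5.
= (-8)²·46 + 5²·37 + 2·(-8)·5·6
= 2944 + 925 + (-480) = 3389.

variance of Y = 3389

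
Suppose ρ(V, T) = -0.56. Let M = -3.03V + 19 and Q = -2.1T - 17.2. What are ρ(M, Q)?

Linear rescalings preserve correlation up to sign; here the slopes -3.03 and -2.1 have the same sign, so ρ(M, Q) = ρ(V, T) = -0.56.

ρ(M, Q) = -0.56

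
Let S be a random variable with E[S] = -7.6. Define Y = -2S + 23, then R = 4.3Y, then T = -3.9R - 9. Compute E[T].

E[Y] = (-2)·(-7.6) + 23 = 38.2.
E[R] = 4.3·38.2 = 164.26.
E[T] = (-3.9)·164.26 + (-9) = -649.614.

E[T] = -649.614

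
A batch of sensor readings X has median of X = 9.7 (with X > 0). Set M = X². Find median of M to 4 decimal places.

X² is monotone on this domain, so median of M = square(9.7) = 94.09.

median of M = 94.09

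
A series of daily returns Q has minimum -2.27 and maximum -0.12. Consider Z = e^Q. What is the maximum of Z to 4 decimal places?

max(Z) = 0.8869

e^Q is increasing on this domain, so max(Z) comes from max(Q) = -0.12: max(Z) = exp(-0.12) ≈ 0.8869.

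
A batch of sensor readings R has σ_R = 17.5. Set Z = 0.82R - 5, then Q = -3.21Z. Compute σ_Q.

σ_Q = 46.0635

σ_Z = |0.82|·17.5 = 14.35.
σ_Q = |-3.21|·14.35 = 46.0635.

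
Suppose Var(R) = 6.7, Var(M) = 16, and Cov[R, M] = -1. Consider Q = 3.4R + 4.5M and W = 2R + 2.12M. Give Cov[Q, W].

By bilinearity, Cov[Q, W] = ac·Var(R) + bd·Var(M) + (ad+bc)·Cov[R, M], with a=3.4, b=4.5, c=2, d=2.12.
ac·Var(R) = 3.4·2·6.7 = 45.56
bd·Var(M) = 4.5·2.12·16 = 152.64
(ad+bc)·Cov[R, M] = (16.208)·(-1) = -16.208
Cov[Q, W] = 45.56 + 152.64 + (-16.208) = 181.992.

Cov[Q, W] = 181.992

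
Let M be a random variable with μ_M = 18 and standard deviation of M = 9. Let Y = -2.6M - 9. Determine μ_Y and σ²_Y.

Y = -2.6M - 9 is linear with a = -2.6, b = -9.
μ_Y = a·μ_M + b = (-2.6)·18 + (-9) = -55.8.
σ²_M = 9² = 81.
σ²_Y = a²·σ²_M = (-2.6)²·81 = 547.56 (the additive constant -9 does not affect variance).

μ_Y = -55.8, σ²_Y = 547.56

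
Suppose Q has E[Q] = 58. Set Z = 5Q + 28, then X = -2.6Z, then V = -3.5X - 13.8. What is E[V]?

E[Z] = 5·58 + 28 = 318.
E[X] = (-2.6)·318 = -826.8.
E[V] = (-3.5)·(-826.8) + (-13.8) = 2880.

E[V] = 2880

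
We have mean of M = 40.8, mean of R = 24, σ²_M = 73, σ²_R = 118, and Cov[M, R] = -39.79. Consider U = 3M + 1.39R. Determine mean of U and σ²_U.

mean of U = 155.76, σ²_U = 553.1392

mean of U = 3·mean of M + 1.39·mean of R = 3·40.8 + 1.39·24 = 155.76.
σ²_U = a²·σ²_M + b²·σ²_R + 2ab·Cov[M, R] with a = 3, b = 1.39.
= 3²·73 + 1.39²·118 + 2·3·1.39·(-39.79)
= 657 + 227.9878 + (-331.8486) = 553.1392.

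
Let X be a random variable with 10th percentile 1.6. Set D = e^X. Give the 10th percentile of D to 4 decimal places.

e^X is increasing, so P_{10}(D) = g(P_{10}(X)) ≈ 4.953.

10th percentile of D = 4.953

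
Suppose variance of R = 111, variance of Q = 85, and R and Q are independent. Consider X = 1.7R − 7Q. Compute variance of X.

variance of X = 4485.79

variance of X = a²·variance of R + b²·variance of Q + 2ab·Cov(R, Q) with a = 1.7, b = -7.
Independence gives Cov(R, Q) = 0.
= 1.7²·111 + (-7)²·85 + 2·1.7·(-7)·0
= 320.79 + 4165 + 0 = 4485.79.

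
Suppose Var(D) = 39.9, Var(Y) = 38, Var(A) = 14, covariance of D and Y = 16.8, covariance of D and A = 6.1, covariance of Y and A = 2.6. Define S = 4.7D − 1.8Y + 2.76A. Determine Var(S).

Var(S) = 959.3262

Var(S) = a²·Var(D) + b²·Var(Y) + c²·Var(A) + 2ab·covariance of D and Y + 2ac·covariance of D and A + 2bc·covariance of Y and A, with a = 4.7, b = -1.8, c = 2.76.
= 881.391 + 123.12 + 106.6464 + (-284.256) + 158.2584 + (-25.8336)
= 959.3262.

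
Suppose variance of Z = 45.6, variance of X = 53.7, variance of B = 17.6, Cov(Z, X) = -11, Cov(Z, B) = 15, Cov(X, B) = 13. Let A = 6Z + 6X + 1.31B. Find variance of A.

variance of A = a²·variance of Z + b²·variance of X + c²·variance of B + 2ab·Cov(Z, X) + 2ac·Cov(Z, B) + 2bc·Cov(X, B), with a = 6, b = 6, c = 1.31.
= 1641.6 + 1933.2 + 30.20336 + (-792) + 235.8 + 204.36
= 3253.16336.

variance of A = 3253.16336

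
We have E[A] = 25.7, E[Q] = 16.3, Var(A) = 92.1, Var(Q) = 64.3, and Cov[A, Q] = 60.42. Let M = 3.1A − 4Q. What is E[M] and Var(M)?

E[M] = 14.47, Var(M) = 415.465

E[M] = 3.1·E[A] + (-4)·E[Q] = 3.1·25.7 + (-4)·16.3 = 14.47.
Var(M) = a²·Var(A) + b²·Var(Q) + 2ab·Cov[A, Q] with a = 3.1, b = -4.
= 3.1²·92.1 + (-4)²·64.3 + 2·3.1·(-4)·60.42
= 885.081 + 1028.8 + (-1498.416) = 415.465.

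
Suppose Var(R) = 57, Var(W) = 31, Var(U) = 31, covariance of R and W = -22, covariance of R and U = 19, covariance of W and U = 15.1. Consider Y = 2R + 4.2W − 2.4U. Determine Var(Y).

Var(Y) = a²·Var(R) + b²·Var(W) + c²·Var(U) + 2ab·covariance of R and W + 2ac·covariance of R and U + 2bc·covariance of W and U, with a = 2, b = 4.2, c = -2.4.
= 228 + 546.84 + 178.56 + (-369.6) + (-182.4) + (-304.416)
= 96.984.

Var(Y) = 96.984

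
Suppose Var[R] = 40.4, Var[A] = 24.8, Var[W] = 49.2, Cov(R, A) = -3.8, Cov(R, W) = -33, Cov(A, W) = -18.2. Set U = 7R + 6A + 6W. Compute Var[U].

Var[U] = a²·Var[R] + b²·Var[A] + c²·Var[W] + 2ab·Cov(R, A) + 2ac·Cov(R, W) + 2bc·Cov(A, W), with a = 7, b = 6, c = 6.
= 1979.6 + 892.8 + 1771.2 + (-319.2) + (-2772) + (-1310.4)
= 242.

Var[U] = 242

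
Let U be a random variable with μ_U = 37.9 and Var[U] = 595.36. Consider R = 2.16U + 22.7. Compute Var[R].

Var[R] = 2777.711616

R = 2.16U + 22.7 is linear with a = 2.16, b = 22.7.
Var[R] = a²·Var[U] = 2.16²·595.36 = 2777.711616 (the additive constant 22.7 does not affect variance).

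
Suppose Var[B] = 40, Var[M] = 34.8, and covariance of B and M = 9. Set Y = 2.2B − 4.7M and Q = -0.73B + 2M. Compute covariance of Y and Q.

covariance of Y and Q = -320.881

By bilinearity, covariance of Y and Q = ac·Var[B] + bd·Var[M] + (ad+bc)·covariance of B and M, with a=2.2, b=-4.7, c=-0.73, d=2.
ac·Var[B] = 2.2·(-0.73)·40 = -64.24
bd·Var[M] = (-4.7)·2·34.8 = -327.12
(ad+bc)·covariance of B and M = (7.831)·9 = 70.479
covariance of Y and Q = -64.24 + (-327.12) + 70.479 = -320.881.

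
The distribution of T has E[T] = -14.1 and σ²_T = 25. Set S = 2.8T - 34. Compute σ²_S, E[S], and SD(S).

σ²_S = 196, E[S] = -73.48, SD(S) = 14

S = 2.8T - 34 is linear with a = 2.8, b = -34.
σ²_S = a²·σ²_T = 2.8²·25 = 196 (the additive constant -34 does not affect variance).
E[S] = a·E[T] + b = 2.8·(-14.1) + (-34) = -73.48.
SD(T) = √25 = 5.
SD(S) = |a|·SD(T) = |2.8|·5 = 14.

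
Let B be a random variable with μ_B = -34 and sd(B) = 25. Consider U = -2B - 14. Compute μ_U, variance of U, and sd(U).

U = -2B - 14 is linear with a = -2, b = -14.
μ_U = a·μ_B + b = (-2)·(-34) + (-14) = 54.
variance of B = 25² = 625.
variance of U = a²·variance of B = (-2)²·625 = 2500 (the additive constant -14 does not affect variance).
sd(U) = |a|·sd(B) = |-2|·25 = 50.

μ_U = 54, variance of U = 2500, sd(U) = 50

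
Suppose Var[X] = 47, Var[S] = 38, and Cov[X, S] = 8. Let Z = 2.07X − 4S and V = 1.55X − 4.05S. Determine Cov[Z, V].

By bilinearity, Cov[Z, V] = ac·Var[X] + bd·Var[S] + (ad+bc)·Cov[X, S], with a=2.07, b=-4, c=1.55, d=-4.05.
ac·Var[X] = 2.07·1.55·47 = 150.7995
bd·Var[S] = (-4)·(-4.05)·38 = 615.6
(ad+bc)·Cov[X, S] = (-14.5835)·8 = -116.668
Cov[Z, V] = 150.7995 + 615.6 + (-116.668) = 649.7315.

Cov[Z, V] = 649.7315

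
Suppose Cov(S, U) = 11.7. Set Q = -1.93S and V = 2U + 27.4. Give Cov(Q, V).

Cov(Q, V) = a·c·Cov(S, U) = (-1.93)·2·11.7 = -45.162. Additive constants drop out.

Cov(Q, V) = -45.162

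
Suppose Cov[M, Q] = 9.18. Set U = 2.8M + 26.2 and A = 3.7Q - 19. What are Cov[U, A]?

Cov[U, A] = a·c·Cov[M, Q] = 2.8·3.7·9.18 = 95.1048. Additive constants drop out.

Cov[U, A] = 95.1048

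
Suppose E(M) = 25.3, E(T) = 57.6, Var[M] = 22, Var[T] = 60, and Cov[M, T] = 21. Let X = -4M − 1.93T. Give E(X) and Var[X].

E(X) = -212.368, Var[X] = 899.734

E(X) = (-4)·E(M) + (-1.93)·E(T) = (-4)·25.3 + (-1.93)·57.6 = -212.368.
Var[X] = a²·Var[M] + b²·Var[T] + 2ab·Cov[M, T] with a = -4, b = -1.93.
= (-4)²·22 + (-1.93)²·60 + 2·(-4)·(-1.93)·21
= 352 + 223.494 + 324.24 = 899.734.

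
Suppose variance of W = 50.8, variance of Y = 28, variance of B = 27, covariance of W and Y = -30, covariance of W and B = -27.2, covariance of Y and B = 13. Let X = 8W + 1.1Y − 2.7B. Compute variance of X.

variance of X = 4051.73

variance of X = a²·variance of W + b²·variance of Y + c²·variance of B + 2ab·covariance of W and Y + 2ac·covariance of W and B + 2bc·covariance of Y and B, with a = 8, b = 1.1, c = -2.7.
= 3251.2 + 33.88 + 196.83 + (-528) + 1175.04 + (-77.22)
= 4051.73.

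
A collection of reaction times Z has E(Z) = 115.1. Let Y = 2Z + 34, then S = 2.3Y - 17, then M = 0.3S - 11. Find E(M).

E(Y) = 2·115.1 + 34 = 264.2.
E(S) = 2.3·264.2 + (-17) = 590.66.
E(M) = 0.3·590.66 + (-11) = 166.198.

E(M) = 166.198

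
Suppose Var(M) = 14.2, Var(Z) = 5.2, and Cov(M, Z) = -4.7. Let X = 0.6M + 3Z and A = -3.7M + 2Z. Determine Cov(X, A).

Cov(X, A) = 46.206

By bilinearity, Cov(X, A) = ac·Var(M) + bd·Var(Z) + (ad+bc)·Cov(M, Z), with a=0.6, b=3, c=-3.7, d=2.
ac·Var(M) = 0.6·(-3.7)·14.2 = -31.524
bd·Var(Z) = 3·2·5.2 = 31.2
(ad+bc)·Cov(M, Z) = (-9.9)·(-4.7) = 46.53
Cov(X, A) = -31.524 + 31.2 + 46.53 = 46.206.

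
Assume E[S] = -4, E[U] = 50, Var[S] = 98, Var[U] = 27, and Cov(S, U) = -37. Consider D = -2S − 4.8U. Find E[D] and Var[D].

E[D] = (-2)·E[S] + (-4.8)·E[U] = (-2)·(-4) + (-4.8)·50 = -232.
Var[D] = a²·Var[S] + b²·Var[U] + 2ab·Cov(S, U) with a = -2, b = -4.8.
= (-2)²·98 + (-4.8)²·27 + 2·(-2)·(-4.8)·(-37)
= 392 + 622.08 + (-710.4) = 303.68.

E[D] = -232, Var[D] = 303.68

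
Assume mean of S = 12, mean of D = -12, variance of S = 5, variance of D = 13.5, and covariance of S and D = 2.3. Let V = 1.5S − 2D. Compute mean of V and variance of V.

mean of V = 42, variance of V = 51.45

mean of V = 1.5·mean of S + (-2)·mean of D = 1.5·12 + (-2)·(-12) = 42.
variance of V = a²·variance of S + b²·variance of D + 2ab·covariance of S and D with a = 1.5, b = -2.
= 1.5²·5 + (-2)²·13.5 + 2·1.5·(-2)·2.3
= 11.25 + 54 + (-13.8) = 51.45.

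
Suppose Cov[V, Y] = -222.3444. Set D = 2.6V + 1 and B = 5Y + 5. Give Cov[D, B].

Cov[D, B] = -2890.4772

Cov[D, B] = a·c·Cov[V, Y] = 2.6·5·(-222.3444) = -2890.4772. Additive constants drop out.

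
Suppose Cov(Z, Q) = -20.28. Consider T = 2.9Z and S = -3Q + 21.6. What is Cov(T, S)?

Cov(T, S) = a·c·Cov(Z, Q) = 2.9·(-3)·(-20.28) = 176.436. Additive constants drop out.

Cov(T, S) = 176.436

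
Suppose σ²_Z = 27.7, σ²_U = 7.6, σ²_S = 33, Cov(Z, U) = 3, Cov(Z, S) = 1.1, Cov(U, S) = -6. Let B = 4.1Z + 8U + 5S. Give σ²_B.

σ²_B = a²·σ²_Z + b²·σ²_U + c²·σ²_S + 2ab·Cov(Z, U) + 2ac·Cov(Z, S) + 2bc·Cov(U, S), with a = 4.1, b = 8, c = 5.
= 465.637 + 486.4 + 825 + 196.8 + 45.1 + (-480)
= 1538.937.

σ²_B = 1538.937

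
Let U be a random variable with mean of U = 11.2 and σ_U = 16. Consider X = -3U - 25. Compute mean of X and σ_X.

mean of X = -58.6, σ_X = 48

X = -3U - 25 is linear with a = -3, b = -25.
mean of X = a·mean of U + b = (-3)·11.2 + (-25) = -58.6.
σ_X = |a|·σ_U = |-3|·16 = 48.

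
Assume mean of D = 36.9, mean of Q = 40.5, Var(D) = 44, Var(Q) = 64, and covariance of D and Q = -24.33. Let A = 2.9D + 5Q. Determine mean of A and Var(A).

mean of A = 2.9·mean of D + 5·mean of Q = 2.9·36.9 + 5·40.5 = 309.51.
Var(A) = a²·Var(D) + b²·Var(Q) + 2ab·covariance of D and Q with a = 2.9, b = 5.
= 2.9²·44 + 5²·64 + 2·2.9·5·(-24.33)
= 370.04 + 1600 + (-705.57) = 1264.47.

mean of A = 309.51, Var(A) = 1264.47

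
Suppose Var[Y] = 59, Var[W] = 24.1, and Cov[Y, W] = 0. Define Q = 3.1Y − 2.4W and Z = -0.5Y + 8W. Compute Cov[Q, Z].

By bilinearity, Cov[Q, Z] = ac·Var[Y] + bd·Var[W] + (ad+bc)·Cov[Y, W], with a=3.1, b=-2.4, c=-0.5, d=8.
ac·Var[Y] = 3.1·(-0.5)·59 = -91.45
bd·Var[W] = (-2.4)·8·24.1 = -462.72
(ad+bc)·Cov[Y, W] = (26)·0 = 0
Cov[Q, Z] = -91.45 + (-462.72) + 0 = -554.17.

Cov[Q, Z] = -554.17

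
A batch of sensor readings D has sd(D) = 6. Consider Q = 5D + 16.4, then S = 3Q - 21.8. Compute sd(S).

sd(S) = 90

sd(Q) = |5|·6 = 30.
sd(S) = |3|·30 = 90.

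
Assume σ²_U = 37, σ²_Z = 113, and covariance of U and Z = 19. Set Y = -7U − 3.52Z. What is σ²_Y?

σ²_Y = 4149.4352

σ²_Y = a²·σ²_U + b²·σ²_Z + 2ab·covariance of U and Z with a = -7, b = -3.52.
= (-7)²·37 + (-3.52)²·113 + 2·(-7)·(-3.52)·19
= 1813 + 1400.1152 + 936.32 = 4149.4352.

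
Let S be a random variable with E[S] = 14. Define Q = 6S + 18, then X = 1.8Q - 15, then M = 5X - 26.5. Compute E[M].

E[Q] = 6·14 + 18 = 102.
E[X] = 1.8·102 + (-15) = 168.6.
E[M] = 5·168.6 + (-26.5) = 816.5.

E[M] = 816.5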